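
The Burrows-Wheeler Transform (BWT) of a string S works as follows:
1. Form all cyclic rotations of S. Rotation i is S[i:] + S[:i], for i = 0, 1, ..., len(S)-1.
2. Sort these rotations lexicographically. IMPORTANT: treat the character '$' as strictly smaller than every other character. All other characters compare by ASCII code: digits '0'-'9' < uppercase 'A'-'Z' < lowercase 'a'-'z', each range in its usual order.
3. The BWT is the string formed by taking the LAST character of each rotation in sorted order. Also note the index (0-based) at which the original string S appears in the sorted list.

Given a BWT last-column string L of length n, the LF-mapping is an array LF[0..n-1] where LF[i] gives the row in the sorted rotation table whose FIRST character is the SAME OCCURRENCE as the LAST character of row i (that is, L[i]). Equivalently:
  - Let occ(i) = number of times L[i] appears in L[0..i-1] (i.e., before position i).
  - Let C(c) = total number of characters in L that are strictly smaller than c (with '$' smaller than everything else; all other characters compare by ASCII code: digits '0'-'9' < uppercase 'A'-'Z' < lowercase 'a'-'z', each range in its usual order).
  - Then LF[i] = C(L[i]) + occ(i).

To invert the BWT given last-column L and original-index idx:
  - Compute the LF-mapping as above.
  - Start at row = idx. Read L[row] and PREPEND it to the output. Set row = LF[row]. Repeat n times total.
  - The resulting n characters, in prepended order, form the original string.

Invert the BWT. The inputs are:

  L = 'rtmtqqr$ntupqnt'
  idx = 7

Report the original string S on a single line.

Answer: qtrqqptntutmnr$

Derivation:
LF mapping: 8 10 1 11 5 6 9 0 2 12 14 4 7 3 13
Walk LF starting at row 7, prepending L[row]:
  step 1: row=7, L[7]='$', prepend. Next row=LF[7]=0
  step 2: row=0, L[0]='r', prepend. Next row=LF[0]=8
  step 3: row=8, L[8]='n', prepend. Next row=LF[8]=2
  step 4: row=2, L[2]='m', prepend. Next row=LF[2]=1
  step 5: row=1, L[1]='t', prepend. Next row=LF[1]=10
  step 6: row=10, L[10]='u', prepend. Next row=LF[10]=14
  step 7: row=14, L[14]='t', prepend. Next row=LF[14]=13
  step 8: row=13, L[13]='n', prepend. Next row=LF[13]=3
  step 9: row=3, L[3]='t', prepend. Next row=LF[3]=11
  step 10: row=11, L[11]='p', prepend. Next row=LF[11]=4
  step 11: row=4, L[4]='q', prepend. Next row=LF[4]=5
  step 12: row=5, L[5]='q', prepend. Next row=LF[5]=6
  step 13: row=6, L[6]='r', prepend. Next row=LF[6]=9
  step 14: row=9, L[9]='t', prepend. Next row=LF[9]=12
  step 15: row=12, L[12]='q', prepend. Next row=LF[12]=7
Reversed output: qtrqqptntutmnr$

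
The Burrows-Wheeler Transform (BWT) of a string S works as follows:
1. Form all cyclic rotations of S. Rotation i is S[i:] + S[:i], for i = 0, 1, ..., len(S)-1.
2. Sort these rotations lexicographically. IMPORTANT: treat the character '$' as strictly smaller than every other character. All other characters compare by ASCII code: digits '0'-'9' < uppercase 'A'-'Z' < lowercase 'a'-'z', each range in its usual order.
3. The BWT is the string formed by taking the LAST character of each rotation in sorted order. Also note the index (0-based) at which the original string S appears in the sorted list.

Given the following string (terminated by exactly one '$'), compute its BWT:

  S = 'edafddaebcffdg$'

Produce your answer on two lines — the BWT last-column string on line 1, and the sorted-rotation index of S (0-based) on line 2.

All 15 rotations (rotation i = S[i:]+S[:i]):
  rot[0] = edafddaebcffdg$
  rot[1] = dafddaebcffdg$e
  rot[2] = afddaebcffdg$ed
  rot[3] = fddaebcffdg$eda
  rot[4] = ddaebcffdg$edaf
  rot[5] = daebcffdg$edafd
  rot[6] = aebcffdg$edafdd
  rot[7] = ebcffdg$edafdda
  rot[8] = bcffdg$edafddae
  rot[9] = cffdg$edafddaeb
  rot[10] = ffdg$edafddaebc
  rot[11] = fdg$edafddaebcf
  rot[12] = dg$edafddaebcff
  rot[13] = g$edafddaebcffd
  rot[14] = $edafddaebcffdg
Sorted (with $ < everything):
  sorted[0] = $edafddaebcffdg  (last char: 'g')
  sorted[1] = aebcffdg$edafdd  (last char: 'd')
  sorted[2] = afddaebcffdg$ed  (last char: 'd')
  sorted[3] = bcffdg$edafddae  (last char: 'e')
  sorted[4] = cffdg$edafddaeb  (last char: 'b')
  sorted[5] = daebcffdg$edafd  (last char: 'd')
  sorted[6] = dafddaebcffdg$e  (last char: 'e')
  sorted[7] = ddaebcffdg$edaf  (last char: 'f')
  sorted[8] = dg$edafddaebcff  (last char: 'f')
  sorted[9] = ebcffdg$edafdda  (last char: 'a')
  sorted[10] = edafddaebcffdg$  (last char: '$')
  sorted[11] = fddaebcffdg$eda  (last char: 'a')
  sorted[12] = fdg$edafddaebcf  (last char: 'f')
  sorted[13] = ffdg$edafddaebc  (last char: 'c')
  sorted[14] = g$edafddaebcffd  (last char: 'd')
Last column: gddebdeffa$afcd
Original string S is at sorted index 10

Answer: gddebdeffa$afcd
10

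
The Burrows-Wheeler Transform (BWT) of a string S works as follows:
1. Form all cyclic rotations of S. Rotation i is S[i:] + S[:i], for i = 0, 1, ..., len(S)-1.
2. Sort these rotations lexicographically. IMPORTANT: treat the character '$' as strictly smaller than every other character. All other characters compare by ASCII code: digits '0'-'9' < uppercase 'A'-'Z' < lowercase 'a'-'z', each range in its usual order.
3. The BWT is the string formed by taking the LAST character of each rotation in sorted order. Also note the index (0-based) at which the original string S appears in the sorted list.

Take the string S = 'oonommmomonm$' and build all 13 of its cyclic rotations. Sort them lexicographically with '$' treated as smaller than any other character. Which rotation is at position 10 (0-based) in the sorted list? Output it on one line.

Answer: onm$oonommmom

Derivation:
All 13 rotations (rotation i = S[i:]+S[:i]):
  rot[0] = oonommmomonm$
  rot[1] = onommmomonm$o
  rot[2] = nommmomonm$oo
  rot[3] = ommmomonm$oon
  rot[4] = mmmomonm$oono
  rot[5] = mmomonm$oonom
  rot[6] = momonm$oonomm
  rot[7] = omonm$oonommm
  rot[8] = monm$oonommmo
  rot[9] = onm$oonommmom
  rot[10] = nm$oonommmomo
  rot[11] = m$oonommmomon
  rot[12] = $oonommmomonm
Sorted (with $ < everything):
  sorted[0] = $oonommmomonm
  sorted[1] = m$oonommmomon
  sorted[2] = mmmomonm$oono
  sorted[3] = mmomonm$oonom
  sorted[4] = momonm$oonomm
  sorted[5] = monm$oonommmo
  sorted[6] = nm$oonommmomo
  sorted[7] = nommmomonm$oo
  sorted[8] = ommmomonm$oon
  sorted[9] = omonm$oonommm
  sorted[10] = onm$oonommmom
  sorted[11] = onommmomonm$o
  sorted[12] = oonommmomonm$
sorted[10] = onm$oonommmom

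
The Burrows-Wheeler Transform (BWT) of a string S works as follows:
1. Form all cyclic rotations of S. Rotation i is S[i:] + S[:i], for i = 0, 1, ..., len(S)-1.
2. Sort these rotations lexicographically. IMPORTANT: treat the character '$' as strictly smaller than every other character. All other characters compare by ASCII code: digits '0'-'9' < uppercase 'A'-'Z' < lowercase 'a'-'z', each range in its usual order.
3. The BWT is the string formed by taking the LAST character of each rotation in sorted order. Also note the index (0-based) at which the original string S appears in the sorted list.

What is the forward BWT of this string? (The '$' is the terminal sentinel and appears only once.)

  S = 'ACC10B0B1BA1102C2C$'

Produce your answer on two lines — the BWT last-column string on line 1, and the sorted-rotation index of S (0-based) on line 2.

Answer: C11B1CABC0B$0012C2A
11

Derivation:
All 19 rotations (rotation i = S[i:]+S[:i]):
  rot[0] = ACC10B0B1BA1102C2C$
  rot[1] = CC10B0B1BA1102C2C$A
  rot[2] = C10B0B1BA1102C2C$AC
  rot[3] = 10B0B1BA1102C2C$ACC
  rot[4] = 0B0B1BA1102C2C$ACC1
  rot[5] = B0B1BA1102C2C$ACC10
  rot[6] = 0B1BA1102C2C$ACC10B
  rot[7] = B1BA1102C2C$ACC10B0
  rot[8] = 1BA1102C2C$ACC10B0B
  rot[9] = BA1102C2C$ACC10B0B1
  rot[10] = A1102C2C$ACC10B0B1B
  rot[11] = 1102C2C$ACC10B0B1BA
  rot[12] = 102C2C$ACC10B0B1BA1
  rot[13] = 02C2C$ACC10B0B1BA11
  rot[14] = 2C2C$ACC10B0B1BA110
  rot[15] = C2C$ACC10B0B1BA1102
  rot[16] = 2C$ACC10B0B1BA1102C
  rot[17] = C$ACC10B0B1BA1102C2
  rot[18] = $ACC10B0B1BA1102C2C
Sorted (with $ < everything):
  sorted[0] = $ACC10B0B1BA1102C2C  (last char: 'C')
  sorted[1] = 02C2C$ACC10B0B1BA11  (last char: '1')
  sorted[2] = 0B0B1BA1102C2C$ACC1  (last char: '1')
  sorted[3] = 0B1BA1102C2C$ACC10B  (last char: 'B')
  sorted[4] = 102C2C$ACC10B0B1BA1  (last char: '1')
  sorted[5] = 10B0B1BA1102C2C$ACC  (last char: 'C')
  sorted[6] = 1102C2C$ACC10B0B1BA  (last char: 'A')
  sorted[7] = 1BA1102C2C$ACC10B0B  (last char: 'B')
  sorted[8] = 2C$ACC10B0B1BA1102C  (last char: 'C')
  sorted[9] = 2C2C$ACC10B0B1BA110  (last char: '0')
  sorted[10] = A1102C2C$ACC10B0B1B  (last char: 'B')
  sorted[11] = ACC10B0B1BA1102C2C$  (last char: '$')
  sorted[12] = B0B1BA1102C2C$ACC10  (last char: '0')
  sorted[13] = B1BA1102C2C$ACC10B0  (last char: '0')
  sorted[14] = BA1102C2C$ACC10B0B1  (last char: '1')
  sorted[15] = C$ACC10B0B1BA1102C2  (last char: '2')
  sorted[16] = C10B0B1BA1102C2C$AC  (last char: 'C')
  sorted[17] = C2C$ACC10B0B1BA1102  (last char: '2')
  sorted[18] = CC10B0B1BA1102C2C$A  (last char: 'A')
Last column: C11B1CABC0B$0012C2A
Original string S is at sorted index 11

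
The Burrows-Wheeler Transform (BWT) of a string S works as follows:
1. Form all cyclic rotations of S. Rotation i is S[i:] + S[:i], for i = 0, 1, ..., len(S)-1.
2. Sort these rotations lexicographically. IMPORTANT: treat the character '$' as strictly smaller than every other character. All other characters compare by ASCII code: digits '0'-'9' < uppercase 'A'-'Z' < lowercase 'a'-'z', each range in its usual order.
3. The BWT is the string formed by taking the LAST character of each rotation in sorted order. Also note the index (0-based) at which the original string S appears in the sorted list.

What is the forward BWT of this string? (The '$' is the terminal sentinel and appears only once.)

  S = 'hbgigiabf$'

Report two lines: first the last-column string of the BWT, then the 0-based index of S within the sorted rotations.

All 10 rotations (rotation i = S[i:]+S[:i]):
  rot[0] = hbgigiabf$
  rot[1] = bgigiabf$h
  rot[2] = gigiabf$hb
  rot[3] = igiabf$hbg
  rot[4] = giabf$hbgi
  rot[5] = iabf$hbgig
  rot[6] = abf$hbgigi
  rot[7] = bf$hbgigia
  rot[8] = f$hbgigiab
  rot[9] = $hbgigiabf
Sorted (with $ < everything):
  sorted[0] = $hbgigiabf  (last char: 'f')
  sorted[1] = abf$hbgigi  (last char: 'i')
  sorted[2] = bf$hbgigia  (last char: 'a')
  sorted[3] = bgigiabf$h  (last char: 'h')
  sorted[4] = f$hbgigiab  (last char: 'b')
  sorted[5] = giabf$hbgi  (last char: 'i')
  sorted[6] = gigiabf$hb  (last char: 'b')
  sorted[7] = hbgigiabf$  (last char: '$')
  sorted[8] = iabf$hbgig  (last char: 'g')
  sorted[9] = igiabf$hbg  (last char: 'g')
Last column: fiahbib$gg
Original string S is at sorted index 7

Answer: fiahbib$gg
7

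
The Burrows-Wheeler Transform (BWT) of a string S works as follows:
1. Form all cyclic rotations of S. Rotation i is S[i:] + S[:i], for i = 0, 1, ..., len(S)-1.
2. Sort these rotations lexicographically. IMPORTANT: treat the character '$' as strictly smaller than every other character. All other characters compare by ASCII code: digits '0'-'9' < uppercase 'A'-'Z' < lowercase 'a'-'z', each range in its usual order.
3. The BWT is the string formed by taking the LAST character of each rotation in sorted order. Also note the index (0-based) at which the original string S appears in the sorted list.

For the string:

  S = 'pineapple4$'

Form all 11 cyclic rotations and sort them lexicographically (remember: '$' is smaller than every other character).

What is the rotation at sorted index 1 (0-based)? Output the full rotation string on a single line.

All 11 rotations (rotation i = S[i:]+S[:i]):
  rot[0] = pineapple4$
  rot[1] = ineapple4$p
  rot[2] = neapple4$pi
  rot[3] = eapple4$pin
  rot[4] = apple4$pine
  rot[5] = pple4$pinea
  rot[6] = ple4$pineap
  rot[7] = le4$pineapp
  rot[8] = e4$pineappl
  rot[9] = 4$pineapple
  rot[10] = $pineapple4
Sorted (with $ < everything):
  sorted[0] = $pineapple4
  sorted[1] = 4$pineapple
  sorted[2] = apple4$pine
  sorted[3] = e4$pineappl
  sorted[4] = eapple4$pin
  sorted[5] = ineapple4$p
  sorted[6] = le4$pineapp
  sorted[7] = neapple4$pi
  sorted[8] = pineapple4$
  sorted[9] = ple4$pineap
  sorted[10] = pple4$pinea
sorted[1] = 4$pineapple

Answer: 4$pineapple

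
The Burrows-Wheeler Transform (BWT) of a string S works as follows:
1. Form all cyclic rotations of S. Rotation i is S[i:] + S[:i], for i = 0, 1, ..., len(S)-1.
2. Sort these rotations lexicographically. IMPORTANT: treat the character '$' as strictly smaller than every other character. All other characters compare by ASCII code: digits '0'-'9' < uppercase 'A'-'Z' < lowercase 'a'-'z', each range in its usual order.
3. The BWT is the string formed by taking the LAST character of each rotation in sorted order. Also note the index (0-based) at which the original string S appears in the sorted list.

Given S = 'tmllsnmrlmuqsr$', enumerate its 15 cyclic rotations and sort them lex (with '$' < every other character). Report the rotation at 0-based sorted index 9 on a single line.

Answer: r$tmllsnmrlmuqs

Derivation:
All 15 rotations (rotation i = S[i:]+S[:i]):
  rot[0] = tmllsnmrlmuqsr$
  rot[1] = mllsnmrlmuqsr$t
  rot[2] = llsnmrlmuqsr$tm
  rot[3] = lsnmrlmuqsr$tml
  rot[4] = snmrlmuqsr$tmll
  rot[5] = nmrlmuqsr$tmlls
  rot[6] = mrlmuqsr$tmllsn
  rot[7] = rlmuqsr$tmllsnm
  rot[8] = lmuqsr$tmllsnmr
  rot[9] = muqsr$tmllsnmrl
  rot[10] = uqsr$tmllsnmrlm
  rot[11] = qsr$tmllsnmrlmu
  rot[12] = sr$tmllsnmrlmuq
  rot[13] = r$tmllsnmrlmuqs
  rot[14] = $tmllsnmrlmuqsr
Sorted (with $ < everything):
  sorted[0] = $tmllsnmrlmuqsr
  sorted[1] = llsnmrlmuqsr$tm
  sorted[2] = lmuqsr$tmllsnmr
  sorted[3] = lsnmrlmuqsr$tml
  sorted[4] = mllsnmrlmuqsr$t
  sorted[5] = mrlmuqsr$tmllsn
  sorted[6] = muqsr$tmllsnmrl
  sorted[7] = nmrlmuqsr$tmlls
  sorted[8] = qsr$tmllsnmrlmu
  sorted[9] = r$tmllsnmrlmuqs
  sorted[10] = rlmuqsr$tmllsnm
  sorted[11] = snmrlmuqsr$tmll
  sorted[12] = sr$tmllsnmrlmuq
  sorted[13] = tmllsnmrlmuqsr$
  sorted[14] = uqsr$tmllsnmrlm
sorted[9] = r$tmllsnmrlmuqs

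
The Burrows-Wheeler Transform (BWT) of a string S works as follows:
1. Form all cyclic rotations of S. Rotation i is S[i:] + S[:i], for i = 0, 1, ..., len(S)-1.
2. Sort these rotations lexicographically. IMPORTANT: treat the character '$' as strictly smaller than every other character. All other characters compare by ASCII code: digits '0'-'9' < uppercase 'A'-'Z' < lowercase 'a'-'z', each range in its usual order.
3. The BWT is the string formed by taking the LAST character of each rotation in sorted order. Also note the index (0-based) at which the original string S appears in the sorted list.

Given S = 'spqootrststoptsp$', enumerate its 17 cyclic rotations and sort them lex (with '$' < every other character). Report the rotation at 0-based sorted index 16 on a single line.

Answer: tstoptsp$spqootrs

Derivation:
All 17 rotations (rotation i = S[i:]+S[:i]):
  rot[0] = spqootrststoptsp$
  rot[1] = pqootrststoptsp$s
  rot[2] = qootrststoptsp$sp
  rot[3] = ootrststoptsp$spq
  rot[4] = otrststoptsp$spqo
  rot[5] = trststoptsp$spqoo
  rot[6] = rststoptsp$spqoot
  rot[7] = ststoptsp$spqootr
  rot[8] = tstoptsp$spqootrs
  rot[9] = stoptsp$spqootrst
  rot[10] = toptsp$spqootrsts
  rot[11] = optsp$spqootrstst
  rot[12] = ptsp$spqootrststo
  rot[13] = tsp$spqootrststop
  rot[14] = sp$spqootrststopt
  rot[15] = p$spqootrststopts
  rot[16] = $spqootrststoptsp
Sorted (with $ < everything):
  sorted[0] = $spqootrststoptsp
  sorted[1] = ootrststoptsp$spq
  sorted[2] = optsp$spqootrstst
  sorted[3] = otrststoptsp$spqo
  sorted[4] = p$spqootrststopts
  sorted[5] = pqootrststoptsp$s
  sorted[6] = ptsp$spqootrststo
  sorted[7] = qootrststoptsp$sp
  sorted[8] = rststoptsp$spqoot
  sorted[9] = sp$spqootrststopt
  sorted[10] = spqootrststoptsp$
  sorted[11] = stoptsp$spqootrst
  sorted[12] = ststoptsp$spqootr
  sorted[13] = toptsp$spqootrsts
  sorted[14] = trststoptsp$spqoo
  sorted[15] = tsp$spqootrststop
  sorted[16] = tstoptsp$spqootrs
sorted[16] = tstoptsp$spqootrs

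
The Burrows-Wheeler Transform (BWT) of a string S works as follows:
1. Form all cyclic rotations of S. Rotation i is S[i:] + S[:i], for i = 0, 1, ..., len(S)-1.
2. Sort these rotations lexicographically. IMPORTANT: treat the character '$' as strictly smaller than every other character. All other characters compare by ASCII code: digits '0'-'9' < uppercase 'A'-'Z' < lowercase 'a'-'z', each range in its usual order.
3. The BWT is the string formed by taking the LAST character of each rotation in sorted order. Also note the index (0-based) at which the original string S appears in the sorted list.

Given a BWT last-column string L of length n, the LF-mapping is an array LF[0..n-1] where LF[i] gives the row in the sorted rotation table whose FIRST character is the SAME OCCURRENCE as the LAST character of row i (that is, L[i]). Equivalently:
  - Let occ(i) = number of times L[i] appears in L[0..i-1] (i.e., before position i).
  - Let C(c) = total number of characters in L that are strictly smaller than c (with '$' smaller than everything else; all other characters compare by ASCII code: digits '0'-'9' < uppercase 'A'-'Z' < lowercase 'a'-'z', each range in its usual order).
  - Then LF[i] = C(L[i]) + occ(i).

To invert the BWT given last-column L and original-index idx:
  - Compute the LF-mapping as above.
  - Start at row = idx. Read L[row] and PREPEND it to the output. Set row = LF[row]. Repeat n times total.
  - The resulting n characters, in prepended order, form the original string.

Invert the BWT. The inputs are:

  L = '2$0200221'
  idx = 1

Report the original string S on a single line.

Answer: 00122202$

Derivation:
LF mapping: 5 0 1 6 2 3 7 8 4
Walk LF starting at row 1, prepending L[row]:
  step 1: row=1, L[1]='$', prepend. Next row=LF[1]=0
  step 2: row=0, L[0]='2', prepend. Next row=LF[0]=5
  step 3: row=5, L[5]='0', prepend. Next row=LF[5]=3
  step 4: row=3, L[3]='2', prepend. Next row=LF[3]=6
  step 5: row=6, L[6]='2', prepend. Next row=LF[6]=7
  step 6: row=7, L[7]='2', prepend. Next row=LF[7]=8
  step 7: row=8, L[8]='1', prepend. Next row=LF[8]=4
  step 8: row=4, L[4]='0', prepend. Next row=LF[4]=2
  step 9: row=2, L[2]='0', prepend. Next row=LF[2]=1
Reversed output: 00122202$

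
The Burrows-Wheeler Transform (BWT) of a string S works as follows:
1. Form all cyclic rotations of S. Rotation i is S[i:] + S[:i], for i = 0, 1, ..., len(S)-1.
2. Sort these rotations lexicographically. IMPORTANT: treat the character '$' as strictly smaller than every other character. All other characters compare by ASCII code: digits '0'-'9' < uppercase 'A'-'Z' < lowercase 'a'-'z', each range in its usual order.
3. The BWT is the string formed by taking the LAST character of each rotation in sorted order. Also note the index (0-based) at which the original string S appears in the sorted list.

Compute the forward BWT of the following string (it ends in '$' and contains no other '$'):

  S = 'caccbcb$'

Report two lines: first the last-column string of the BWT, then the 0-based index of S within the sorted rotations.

Answer: bccc$bca
4

Derivation:
All 8 rotations (rotation i = S[i:]+S[:i]):
  rot[0] = caccbcb$
  rot[1] = accbcb$c
  rot[2] = ccbcb$ca
  rot[3] = cbcb$cac
  rot[4] = bcb$cacc
  rot[5] = cb$caccb
  rot[6] = b$caccbc
  rot[7] = $caccbcb
Sorted (with $ < everything):
  sorted[0] = $caccbcb  (last char: 'b')
  sorted[1] = accbcb$c  (last char: 'c')
  sorted[2] = b$caccbc  (last char: 'c')
  sorted[3] = bcb$cacc  (last char: 'c')
  sorted[4] = caccbcb$  (last char: '$')
  sorted[5] = cb$caccb  (last char: 'b')
  sorted[6] = cbcb$cac  (last char: 'c')
  sorted[7] = ccbcb$ca  (last char: 'a')
Last column: bccc$bca
Original string S is at sorted index 4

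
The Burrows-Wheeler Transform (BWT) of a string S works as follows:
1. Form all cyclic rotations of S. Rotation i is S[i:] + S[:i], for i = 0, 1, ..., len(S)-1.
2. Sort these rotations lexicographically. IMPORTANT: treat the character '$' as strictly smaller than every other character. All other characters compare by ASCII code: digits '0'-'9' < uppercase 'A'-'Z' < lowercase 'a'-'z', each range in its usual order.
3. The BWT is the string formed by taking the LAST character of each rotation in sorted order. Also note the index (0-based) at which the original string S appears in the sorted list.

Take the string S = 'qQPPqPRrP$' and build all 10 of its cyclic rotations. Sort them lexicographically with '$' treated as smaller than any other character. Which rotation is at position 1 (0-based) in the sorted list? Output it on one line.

Answer: P$qQPPqPRr

Derivation:
All 10 rotations (rotation i = S[i:]+S[:i]):
  rot[0] = qQPPqPRrP$
  rot[1] = QPPqPRrP$q
  rot[2] = PPqPRrP$qQ
  rot[3] = PqPRrP$qQP
  rot[4] = qPRrP$qQPP
  rot[5] = PRrP$qQPPq
  rot[6] = RrP$qQPPqP
  rot[7] = rP$qQPPqPR
  rot[8] = P$qQPPqPRr
  rot[9] = $qQPPqPRrP
Sorted (with $ < everything):
  sorted[0] = $qQPPqPRrP
  sorted[1] = P$qQPPqPRr
  sorted[2] = PPqPRrP$qQ
  sorted[3] = PRrP$qQPPq
  sorted[4] = PqPRrP$qQP
  sorted[5] = QPPqPRrP$q
  sorted[6] = RrP$qQPPqP
  sorted[7] = qPRrP$qQPP
  sorted[8] = qQPPqPRrP$
  sorted[9] = rP$qQPPqPR
sorted[1] = P$qQPPqPRr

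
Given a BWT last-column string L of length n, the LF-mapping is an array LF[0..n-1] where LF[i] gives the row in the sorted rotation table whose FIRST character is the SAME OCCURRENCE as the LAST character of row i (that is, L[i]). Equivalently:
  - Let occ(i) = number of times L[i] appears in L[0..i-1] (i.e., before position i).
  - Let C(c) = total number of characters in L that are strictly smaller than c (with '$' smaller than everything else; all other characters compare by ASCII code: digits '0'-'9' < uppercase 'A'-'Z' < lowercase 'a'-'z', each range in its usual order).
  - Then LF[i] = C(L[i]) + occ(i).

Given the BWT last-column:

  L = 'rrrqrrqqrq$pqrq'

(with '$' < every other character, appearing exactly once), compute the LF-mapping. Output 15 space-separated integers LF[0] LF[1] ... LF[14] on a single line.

Char counts: '$':1, 'p':1, 'q':6, 'r':7
C (first-col start): C('$')=0, C('p')=1, C('q')=2, C('r')=8
L[0]='r': occ=0, LF[0]=C('r')+0=8+0=8
L[1]='r': occ=1, LF[1]=C('r')+1=8+1=9
L[2]='r': occ=2, LF[2]=C('r')+2=8+2=10
L[3]='q': occ=0, LF[3]=C('q')+0=2+0=2
L[4]='r': occ=3, LF[4]=C('r')+3=8+3=11
L[5]='r': occ=4, LF[5]=C('r')+4=8+4=12
L[6]='q': occ=1, LF[6]=C('q')+1=2+1=3
L[7]='q': occ=2, LF[7]=C('q')+2=2+2=4
L[8]='r': occ=5, LF[8]=C('r')+5=8+5=13
L[9]='q': occ=3, LF[9]=C('q')+3=2+3=5
L[10]='$': occ=0, LF[10]=C('$')+0=0+0=0
L[11]='p': occ=0, LF[11]=C('p')+0=1+0=1
L[12]='q': occ=4, LF[12]=C('q')+4=2+4=6
L[13]='r': occ=6, LF[13]=C('r')+6=8+6=14
L[14]='q': occ=5, LF[14]=C('q')+5=2+5=7

Answer: 8 9 10 2 11 12 3 4 13 5 0 1 6 14 7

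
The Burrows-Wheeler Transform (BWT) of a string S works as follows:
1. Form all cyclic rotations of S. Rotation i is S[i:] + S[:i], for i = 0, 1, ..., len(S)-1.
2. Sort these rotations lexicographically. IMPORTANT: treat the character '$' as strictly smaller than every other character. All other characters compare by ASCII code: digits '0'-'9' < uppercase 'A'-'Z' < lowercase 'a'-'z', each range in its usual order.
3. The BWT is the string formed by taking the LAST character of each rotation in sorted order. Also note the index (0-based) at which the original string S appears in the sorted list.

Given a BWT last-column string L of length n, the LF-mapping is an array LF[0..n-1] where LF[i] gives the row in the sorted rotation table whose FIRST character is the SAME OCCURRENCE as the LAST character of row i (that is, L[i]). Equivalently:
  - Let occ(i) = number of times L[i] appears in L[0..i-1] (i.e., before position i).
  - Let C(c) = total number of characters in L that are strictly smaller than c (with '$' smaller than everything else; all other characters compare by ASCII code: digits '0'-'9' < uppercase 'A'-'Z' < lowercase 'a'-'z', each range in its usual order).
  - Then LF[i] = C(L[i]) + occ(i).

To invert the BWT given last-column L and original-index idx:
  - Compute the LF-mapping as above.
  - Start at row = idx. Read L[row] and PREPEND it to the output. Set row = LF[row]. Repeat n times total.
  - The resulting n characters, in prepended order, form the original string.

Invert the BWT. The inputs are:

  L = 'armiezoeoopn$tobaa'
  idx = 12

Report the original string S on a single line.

LF mapping: 1 15 8 7 5 17 10 6 11 12 14 9 0 16 13 4 2 3
Walk LF starting at row 12, prepending L[row]:
  step 1: row=12, L[12]='$', prepend. Next row=LF[12]=0
  step 2: row=0, L[0]='a', prepend. Next row=LF[0]=1
  step 3: row=1, L[1]='r', prepend. Next row=LF[1]=15
  step 4: row=15, L[15]='b', prepend. Next row=LF[15]=4
  step 5: row=4, L[4]='e', prepend. Next row=LF[4]=5
  step 6: row=5, L[5]='z', prepend. Next row=LF[5]=17
  step 7: row=17, L[17]='a', prepend. Next row=LF[17]=3
  step 8: row=3, L[3]='i', prepend. Next row=LF[3]=7
  step 9: row=7, L[7]='e', prepend. Next row=LF[7]=6
  step 10: row=6, L[6]='o', prepend. Next row=LF[6]=10
  step 11: row=10, L[10]='p', prepend. Next row=LF[10]=14
  step 12: row=14, L[14]='o', prepend. Next row=LF[14]=13
  step 13: row=13, L[13]='t', prepend. Next row=LF[13]=16
  step 14: row=16, L[16]='a', prepend. Next row=LF[16]=2
  step 15: row=2, L[2]='m', prepend. Next row=LF[2]=8
  step 16: row=8, L[8]='o', prepend. Next row=LF[8]=11
  step 17: row=11, L[11]='n', prepend. Next row=LF[11]=9
  step 18: row=9, L[9]='o', prepend. Next row=LF[9]=12
Reversed output: onomatopoeiazebra$

Answer: onomatopoeiazebra$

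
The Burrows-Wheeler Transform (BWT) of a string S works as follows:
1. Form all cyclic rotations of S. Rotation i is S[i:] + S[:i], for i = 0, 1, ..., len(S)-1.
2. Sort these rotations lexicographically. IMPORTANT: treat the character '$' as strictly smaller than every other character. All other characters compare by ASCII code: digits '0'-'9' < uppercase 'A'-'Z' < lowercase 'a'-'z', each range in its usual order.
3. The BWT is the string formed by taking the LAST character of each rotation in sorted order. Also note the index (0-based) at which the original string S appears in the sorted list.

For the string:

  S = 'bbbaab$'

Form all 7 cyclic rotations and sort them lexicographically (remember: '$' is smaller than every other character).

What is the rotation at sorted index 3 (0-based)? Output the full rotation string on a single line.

All 7 rotations (rotation i = S[i:]+S[:i]):
  rot[0] = bbbaab$
  rot[1] = bbaab$b
  rot[2] = baab$bb
  rot[3] = aab$bbb
  rot[4] = ab$bbba
  rot[5] = b$bbbaa
  rot[6] = $bbbaab
Sorted (with $ < everything):
  sorted[0] = $bbbaab
  sorted[1] = aab$bbb
  sorted[2] = ab$bbba
  sorted[3] = b$bbbaa
  sorted[4] = baab$bb
  sorted[5] = bbaab$b
  sorted[6] = bbbaab$
sorted[3] = b$bbbaa

Answer: b$bbbaa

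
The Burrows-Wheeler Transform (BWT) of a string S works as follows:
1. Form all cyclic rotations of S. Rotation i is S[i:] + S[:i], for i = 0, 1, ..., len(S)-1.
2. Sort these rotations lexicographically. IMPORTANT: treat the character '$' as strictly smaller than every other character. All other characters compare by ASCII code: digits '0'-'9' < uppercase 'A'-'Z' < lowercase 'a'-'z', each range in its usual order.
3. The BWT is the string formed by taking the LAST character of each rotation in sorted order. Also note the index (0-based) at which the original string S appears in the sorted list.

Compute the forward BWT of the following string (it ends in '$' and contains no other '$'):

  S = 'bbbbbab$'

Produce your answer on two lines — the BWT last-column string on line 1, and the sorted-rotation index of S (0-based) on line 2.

Answer: bbabbbb$
7

Derivation:
All 8 rotations (rotation i = S[i:]+S[:i]):
  rot[0] = bbbbbab$
  rot[1] = bbbbab$b
  rot[2] = bbbab$bb
  rot[3] = bbab$bbb
  rot[4] = bab$bbbb
  rot[5] = ab$bbbbb
  rot[6] = b$bbbbba
  rot[7] = $bbbbbab
Sorted (with $ < everything):
  sorted[0] = $bbbbbab  (last char: 'b')
  sorted[1] = ab$bbbbb  (last char: 'b')
  sorted[2] = b$bbbbba  (last char: 'a')
  sorted[3] = bab$bbbb  (last char: 'b')
  sorted[4] = bbab$bbb  (last char: 'b')
  sorted[5] = bbbab$bb  (last char: 'b')
  sorted[6] = bbbbab$b  (last char: 'b')
  sorted[7] = bbbbbab$  (last char: '$')
Last column: bbabbbb$
Original string S is at sorted index 7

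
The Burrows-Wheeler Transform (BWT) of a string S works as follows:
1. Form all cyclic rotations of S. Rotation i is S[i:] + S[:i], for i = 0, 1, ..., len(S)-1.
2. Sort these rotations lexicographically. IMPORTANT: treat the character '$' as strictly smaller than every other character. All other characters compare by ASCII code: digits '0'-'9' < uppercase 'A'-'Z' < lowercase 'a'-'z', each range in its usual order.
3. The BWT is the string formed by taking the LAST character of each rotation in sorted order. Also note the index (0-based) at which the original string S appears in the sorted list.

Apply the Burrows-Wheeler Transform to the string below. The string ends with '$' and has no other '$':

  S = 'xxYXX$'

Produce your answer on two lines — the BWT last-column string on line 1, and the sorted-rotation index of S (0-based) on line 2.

Answer: XXYxx$
5

Derivation:
All 6 rotations (rotation i = S[i:]+S[:i]):
  rot[0] = xxYXX$
  rot[1] = xYXX$x
  rot[2] = YXX$xx
  rot[3] = XX$xxY
  rot[4] = X$xxYX
  rot[5] = $xxYXX
Sorted (with $ < everything):
  sorted[0] = $xxYXX  (last char: 'X')
  sorted[1] = X$xxYX  (last char: 'X')
  sorted[2] = XX$xxY  (last char: 'Y')
  sorted[3] = YXX$xx  (last char: 'x')
  sorted[4] = xYXX$x  (last char: 'x')
  sorted[5] = xxYXX$  (last char: '$')
Last column: XXYxx$
Original string S is at sorted index 5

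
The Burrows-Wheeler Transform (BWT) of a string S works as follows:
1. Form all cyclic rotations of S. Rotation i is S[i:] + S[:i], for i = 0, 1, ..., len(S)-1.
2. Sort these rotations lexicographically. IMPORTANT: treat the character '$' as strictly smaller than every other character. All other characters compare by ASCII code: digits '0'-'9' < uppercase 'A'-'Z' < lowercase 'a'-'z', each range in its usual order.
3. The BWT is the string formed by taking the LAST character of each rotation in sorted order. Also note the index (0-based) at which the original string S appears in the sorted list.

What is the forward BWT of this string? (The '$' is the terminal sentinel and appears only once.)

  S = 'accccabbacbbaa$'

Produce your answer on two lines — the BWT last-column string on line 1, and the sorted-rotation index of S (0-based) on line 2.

All 15 rotations (rotation i = S[i:]+S[:i]):
  rot[0] = accccabbacbbaa$
  rot[1] = ccccabbacbbaa$a
  rot[2] = cccabbacbbaa$ac
  rot[3] = ccabbacbbaa$acc
  rot[4] = cabbacbbaa$accc
  rot[5] = abbacbbaa$acccc
  rot[6] = bbacbbaa$acccca
  rot[7] = bacbbaa$accccab
  rot[8] = acbbaa$accccabb
  rot[9] = cbbaa$accccabba
  rot[10] = bbaa$accccabbac
  rot[11] = baa$accccabbacb
  rot[12] = aa$accccabbacbb
  rot[13] = a$accccabbacbba
  rot[14] = $accccabbacbbaa
Sorted (with $ < everything):
  sorted[0] = $accccabbacbbaa  (last char: 'a')
  sorted[1] = a$accccabbacbba  (last char: 'a')
  sorted[2] = aa$accccabbacbb  (last char: 'b')
  sorted[3] = abbacbbaa$acccc  (last char: 'c')
  sorted[4] = acbbaa$accccabb  (last char: 'b')
  sorted[5] = accccabbacbbaa$  (last char: '$')
  sorted[6] = baa$accccabbacb  (last char: 'b')
  sorted[7] = bacbbaa$accccab  (last char: 'b')
  sorted[8] = bbaa$accccabbac  (last char: 'c')
  sorted[9] = bbacbbaa$acccca  (last char: 'a')
  sorted[10] = cabbacbbaa$accc  (last char: 'c')
  sorted[11] = cbbaa$accccabba  (last char: 'a')
  sorted[12] = ccabbacbbaa$acc  (last char: 'c')
  sorted[13] = cccabbacbbaa$ac  (last char: 'c')
  sorted[14] = ccccabbacbbaa$a  (last char: 'a')
Last column: aabcb$bbcacacca
Original string S is at sorted index 5

Answer: aabcb$bbcacacca
5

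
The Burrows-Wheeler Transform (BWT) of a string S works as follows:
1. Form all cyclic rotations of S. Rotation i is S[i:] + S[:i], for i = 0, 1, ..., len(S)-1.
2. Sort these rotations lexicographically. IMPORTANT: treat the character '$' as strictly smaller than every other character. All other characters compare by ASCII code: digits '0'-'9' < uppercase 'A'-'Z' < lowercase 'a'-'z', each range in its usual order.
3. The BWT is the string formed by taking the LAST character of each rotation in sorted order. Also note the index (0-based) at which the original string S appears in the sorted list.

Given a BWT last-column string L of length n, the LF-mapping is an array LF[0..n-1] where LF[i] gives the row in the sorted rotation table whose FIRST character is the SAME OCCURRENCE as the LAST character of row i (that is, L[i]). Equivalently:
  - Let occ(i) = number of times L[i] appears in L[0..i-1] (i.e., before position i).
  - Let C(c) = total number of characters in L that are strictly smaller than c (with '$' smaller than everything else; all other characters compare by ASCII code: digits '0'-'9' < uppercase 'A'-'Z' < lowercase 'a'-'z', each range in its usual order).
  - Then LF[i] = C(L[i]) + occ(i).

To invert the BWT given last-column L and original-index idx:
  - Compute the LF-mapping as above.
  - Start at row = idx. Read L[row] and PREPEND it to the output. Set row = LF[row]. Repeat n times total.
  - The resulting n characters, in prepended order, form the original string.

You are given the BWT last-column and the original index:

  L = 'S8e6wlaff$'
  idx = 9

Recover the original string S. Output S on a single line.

LF mapping: 3 2 5 1 9 8 4 6 7 0
Walk LF starting at row 9, prepending L[row]:
  step 1: row=9, L[9]='$', prepend. Next row=LF[9]=0
  step 2: row=0, L[0]='S', prepend. Next row=LF[0]=3
  step 3: row=3, L[3]='6', prepend. Next row=LF[3]=1
  step 4: row=1, L[1]='8', prepend. Next row=LF[1]=2
  step 5: row=2, L[2]='e', prepend. Next row=LF[2]=5
  step 6: row=5, L[5]='l', prepend. Next row=LF[5]=8
  step 7: row=8, L[8]='f', prepend. Next row=LF[8]=7
  step 8: row=7, L[7]='f', prepend. Next row=LF[7]=6
  step 9: row=6, L[6]='a', prepend. Next row=LF[6]=4
  step 10: row=4, L[4]='w', prepend. Next row=LF[4]=9
Reversed output: waffle86S$

Answer: waffle86S$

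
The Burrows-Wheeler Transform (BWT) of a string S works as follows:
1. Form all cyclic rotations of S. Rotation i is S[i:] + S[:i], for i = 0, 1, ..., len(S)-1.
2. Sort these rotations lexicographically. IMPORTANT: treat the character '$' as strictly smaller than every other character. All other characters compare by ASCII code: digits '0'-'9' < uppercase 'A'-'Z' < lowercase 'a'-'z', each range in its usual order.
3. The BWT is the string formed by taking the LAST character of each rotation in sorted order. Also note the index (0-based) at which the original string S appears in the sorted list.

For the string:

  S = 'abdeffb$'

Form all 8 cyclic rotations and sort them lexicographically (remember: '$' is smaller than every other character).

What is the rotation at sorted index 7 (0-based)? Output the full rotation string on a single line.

Answer: ffb$abde

Derivation:
All 8 rotations (rotation i = S[i:]+S[:i]):
  rot[0] = abdeffb$
  rot[1] = bdeffb$a
  rot[2] = deffb$ab
  rot[3] = effb$abd
  rot[4] = ffb$abde
  rot[5] = fb$abdef
  rot[6] = b$abdeff
  rot[7] = $abdeffb
Sorted (with $ < everything):
  sorted[0] = $abdeffb
  sorted[1] = abdeffb$
  sorted[2] = b$abdeff
  sorted[3] = bdeffb$a
  sorted[4] = deffb$ab
  sorted[5] = effb$abd
  sorted[6] = fb$abdef
  sorted[7] = ffb$abde
sorted[7] = ffb$abde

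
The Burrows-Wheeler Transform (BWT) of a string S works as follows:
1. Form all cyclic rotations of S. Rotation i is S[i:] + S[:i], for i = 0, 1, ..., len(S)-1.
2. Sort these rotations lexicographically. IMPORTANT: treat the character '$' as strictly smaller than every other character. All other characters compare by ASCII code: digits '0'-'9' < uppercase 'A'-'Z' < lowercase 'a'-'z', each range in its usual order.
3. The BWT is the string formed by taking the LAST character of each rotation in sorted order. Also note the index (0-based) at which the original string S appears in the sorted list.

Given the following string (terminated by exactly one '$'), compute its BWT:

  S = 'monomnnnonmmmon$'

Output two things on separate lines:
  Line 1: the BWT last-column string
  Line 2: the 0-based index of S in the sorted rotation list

All 16 rotations (rotation i = S[i:]+S[:i]):
  rot[0] = monomnnnonmmmon$
  rot[1] = onomnnnonmmmon$m
  rot[2] = nomnnnonmmmon$mo
  rot[3] = omnnnonmmmon$mon
  rot[4] = mnnnonmmmon$mono
  rot[5] = nnnonmmmon$monom
  rot[6] = nnonmmmon$monomn
  rot[7] = nonmmmon$monomnn
  rot[8] = onmmmon$monomnnn
  rot[9] = nmmmon$monomnnno
  rot[10] = mmmon$monomnnnon
  rot[11] = mmon$monomnnnonm
  rot[12] = mon$monomnnnonmm
  rot[13] = on$monomnnnonmmm
  rot[14] = n$monomnnnonmmmo
  rot[15] = $monomnnnonmmmon
Sorted (with $ < everything):
  sorted[0] = $monomnnnonmmmon  (last char: 'n')
  sorted[1] = mmmon$monomnnnon  (last char: 'n')
  sorted[2] = mmon$monomnnnonm  (last char: 'm')
  sorted[3] = mnnnonmmmon$mono  (last char: 'o')
  sorted[4] = mon$monomnnnonmm  (last char: 'm')
  sorted[5] = monomnnnonmmmon$  (last char: '$')
  sorted[6] = n$monomnnnonmmmo  (last char: 'o')
  sorted[7] = nmmmon$monomnnno  (last char: 'o')
  sorted[8] = nnnonmmmon$monom  (last char: 'm')
  sorted[9] = nnonmmmon$monomn  (last char: 'n')
  sorted[10] = nomnnnonmmmon$mo  (last char: 'o')
  sorted[11] = nonmmmon$monomnn  (last char: 'n')
  sorted[12] = omnnnonmmmon$mon  (last char: 'n')
  sorted[13] = on$monomnnnonmmm  (last char: 'm')
  sorted[14] = onmmmon$monomnnn  (last char: 'n')
  sorted[15] = onomnnnonmmmon$m  (last char: 'm')
Last column: nnmom$oomnonnmnm
Original string S is at sorted index 5

Answer: nnmom$oomnonnmnm
5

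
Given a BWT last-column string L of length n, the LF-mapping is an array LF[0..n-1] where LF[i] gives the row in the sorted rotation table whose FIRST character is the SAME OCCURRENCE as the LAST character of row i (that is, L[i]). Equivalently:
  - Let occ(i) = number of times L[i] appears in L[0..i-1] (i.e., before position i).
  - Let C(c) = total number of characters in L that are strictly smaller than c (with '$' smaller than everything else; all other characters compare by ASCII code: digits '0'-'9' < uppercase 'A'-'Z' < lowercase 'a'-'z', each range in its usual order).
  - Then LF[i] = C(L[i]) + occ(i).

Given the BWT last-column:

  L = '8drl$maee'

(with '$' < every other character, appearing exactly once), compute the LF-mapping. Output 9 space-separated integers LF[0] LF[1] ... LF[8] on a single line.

Char counts: '$':1, '8':1, 'a':1, 'd':1, 'e':2, 'l':1, 'm':1, 'r':1
C (first-col start): C('$')=0, C('8')=1, C('a')=2, C('d')=3, C('e')=4, C('l')=6, C('m')=7, C('r')=8
L[0]='8': occ=0, LF[0]=C('8')+0=1+0=1
L[1]='d': occ=0, LF[1]=C('d')+0=3+0=3
L[2]='r': occ=0, LF[2]=C('r')+0=8+0=8
L[3]='l': occ=0, LF[3]=C('l')+0=6+0=6
L[4]='$': occ=0, LF[4]=C('$')+0=0+0=0
L[5]='m': occ=0, LF[5]=C('m')+0=7+0=7
L[6]='a': occ=0, LF[6]=C('a')+0=2+0=2
L[7]='e': occ=0, LF[7]=C('e')+0=4+0=4
L[8]='e': occ=1, LF[8]=C('e')+1=4+1=5

Answer: 1 3 8 6 0 7 2 4 5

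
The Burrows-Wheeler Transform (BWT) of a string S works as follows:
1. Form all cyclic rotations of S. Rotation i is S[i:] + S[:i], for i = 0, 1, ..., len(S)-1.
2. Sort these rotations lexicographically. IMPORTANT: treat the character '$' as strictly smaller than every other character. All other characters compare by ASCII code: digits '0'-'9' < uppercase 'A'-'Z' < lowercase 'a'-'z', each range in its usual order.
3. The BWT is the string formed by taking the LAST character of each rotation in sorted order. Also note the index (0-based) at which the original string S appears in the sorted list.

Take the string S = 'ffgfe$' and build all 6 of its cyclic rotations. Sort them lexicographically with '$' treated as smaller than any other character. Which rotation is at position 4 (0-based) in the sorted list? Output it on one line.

Answer: fgfe$f

Derivation:
All 6 rotations (rotation i = S[i:]+S[:i]):
  rot[0] = ffgfe$
  rot[1] = fgfe$f
  rot[2] = gfe$ff
  rot[3] = fe$ffg
  rot[4] = e$ffgf
  rot[5] = $ffgfe
Sorted (with $ < everything):
  sorted[0] = $ffgfe
  sorted[1] = e$ffgf
  sorted[2] = fe$ffg
  sorted[3] = ffgfe$
  sorted[4] = fgfe$f
  sorted[5] = gfe$ff
sorted[4] = fgfe$f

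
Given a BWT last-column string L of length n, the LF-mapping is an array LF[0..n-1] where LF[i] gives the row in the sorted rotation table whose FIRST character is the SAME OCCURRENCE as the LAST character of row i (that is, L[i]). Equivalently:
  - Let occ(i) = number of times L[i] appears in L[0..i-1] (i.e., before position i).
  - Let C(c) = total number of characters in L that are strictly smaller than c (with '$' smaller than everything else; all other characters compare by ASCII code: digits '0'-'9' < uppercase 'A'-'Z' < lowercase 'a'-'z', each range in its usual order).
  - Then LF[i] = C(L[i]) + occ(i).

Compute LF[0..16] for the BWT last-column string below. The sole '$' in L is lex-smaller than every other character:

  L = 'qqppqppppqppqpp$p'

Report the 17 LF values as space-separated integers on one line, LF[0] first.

Answer: 12 13 1 2 14 3 4 5 6 15 7 8 16 9 10 0 11

Derivation:
Char counts: '$':1, 'p':11, 'q':5
C (first-col start): C('$')=0, C('p')=1, C('q')=12
L[0]='q': occ=0, LF[0]=C('q')+0=12+0=12
L[1]='q': occ=1, LF[1]=C('q')+1=12+1=13
L[2]='p': occ=0, LF[2]=C('p')+0=1+0=1
L[3]='p': occ=1, LF[3]=C('p')+1=1+1=2
L[4]='q': occ=2, LF[4]=C('q')+2=12+2=14
L[5]='p': occ=2, LF[5]=C('p')+2=1+2=3
L[6]='p': occ=3, LF[6]=C('p')+3=1+3=4
L[7]='p': occ=4, LF[7]=C('p')+4=1+4=5
L[8]='p': occ=5, LF[8]=C('p')+5=1+5=6
L[9]='q': occ=3, LF[9]=C('q')+3=12+3=15
L[10]='p': occ=6, LF[10]=C('p')+6=1+6=7
L[11]='p': occ=7, LF[11]=C('p')+7=1+7=8
L[12]='q': occ=4, LF[12]=C('q')+4=12+4=16
L[13]='p': occ=8, LF[13]=C('p')+8=1+8=9
L[14]='p': occ=9, LF[14]=C('p')+9=1+9=10
L[15]='$': occ=0, LF[15]=C('$')+0=0+0=0
L[16]='p': occ=10, LF[16]=C('p')+10=1+10=11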